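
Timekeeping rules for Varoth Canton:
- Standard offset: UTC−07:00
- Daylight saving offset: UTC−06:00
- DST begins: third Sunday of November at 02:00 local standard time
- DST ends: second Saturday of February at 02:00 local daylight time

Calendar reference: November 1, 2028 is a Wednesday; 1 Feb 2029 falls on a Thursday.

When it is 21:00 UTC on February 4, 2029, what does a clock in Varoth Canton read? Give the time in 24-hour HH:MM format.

1 November 2028 is a Wednesday, so the first Sunday is November 5 and the third is November 19.
1 February 2029 is a Thursday, so the first Saturday is February 3 and the second is February 10.
At the standard offset (UTC−07:00), 21:00 UTC − 7h = 14:00 Varoth Canton standard time.
Daylight saving runs 19 November 2028 – 10 February 2029; the standard-time date in Varoth Canton, February 4, 2029, is inside that window, so Varoth Canton is at UTC−06:00.
21:00 UTC − 6h = 15:00 local.

15:00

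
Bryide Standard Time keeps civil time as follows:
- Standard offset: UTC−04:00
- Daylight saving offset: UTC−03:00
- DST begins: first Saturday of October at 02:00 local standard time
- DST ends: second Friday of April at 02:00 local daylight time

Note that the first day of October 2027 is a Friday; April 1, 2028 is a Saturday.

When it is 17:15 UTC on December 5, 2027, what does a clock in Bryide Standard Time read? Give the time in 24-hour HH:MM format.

1 October 2027 is a Friday, so the first Saturday is October 2.
1 April 2028 is a Saturday, so the first Friday is April 7 and the second is April 14.
At the standard offset (UTC−04:00), 17:15 UTC − 4h = 13:15 Bryide Standard Time standard time.
Daylight saving runs 2 October 2027 – 14 April 2028; the standard-time date in Bryide Standard Time, December 5, 2027, is inside that window, so Bryide Standard Time is at UTC−03:00.
17:15 UTC − 3h = 14:15 local.

14:15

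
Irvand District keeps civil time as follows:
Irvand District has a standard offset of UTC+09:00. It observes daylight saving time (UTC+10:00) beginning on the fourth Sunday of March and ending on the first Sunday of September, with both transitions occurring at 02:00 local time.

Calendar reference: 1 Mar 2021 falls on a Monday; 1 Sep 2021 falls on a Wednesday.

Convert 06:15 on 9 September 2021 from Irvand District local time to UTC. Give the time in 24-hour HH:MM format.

1 March 2021 is a Monday, so the first Sunday is March 7 and the fourth is March 28.
1 September 2021 is a Wednesday, so the first Sunday is September 5.
9 September 2021 does not fall between 28 March and 5 September, so daylight saving is not in effect and Irvand District is at UTC+09:00.
06:15 local − 9h = 21:15 UTC (rolling into the previous day, 8 September 2021).

21:15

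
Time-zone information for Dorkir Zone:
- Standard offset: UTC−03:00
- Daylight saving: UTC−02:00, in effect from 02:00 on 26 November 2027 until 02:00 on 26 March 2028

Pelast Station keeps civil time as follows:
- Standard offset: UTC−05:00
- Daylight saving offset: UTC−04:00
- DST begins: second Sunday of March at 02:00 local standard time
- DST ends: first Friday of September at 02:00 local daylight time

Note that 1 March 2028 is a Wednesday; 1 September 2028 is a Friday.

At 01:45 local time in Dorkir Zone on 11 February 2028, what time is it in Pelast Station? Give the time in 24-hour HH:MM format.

22:45

11 February 2028 falls between 26 November 2027 and 26 March 2028, so daylight saving is in effect and Dorkir Zone is at UTC−02:00.
01:45 Dorkir Zone + 2h = 03:45 UTC.
1 March 2028 is a Wednesday, so the first Sunday is March 5 and the second is March 12.
1 September 2028 is a Friday, so the first Friday is September 1.
At the standard offset (UTC−05:00), 03:45 UTC − 5h = 22:45 Pelast Station standard time (rolling into the previous day, 10 February 2028).
Daylight saving runs 12 March – 1 September; the standard-time date in Pelast Station, 10 February 2028, is outside that window, so Pelast Station is on standard time at UTC−05:00.
03:45 UTC − 5h = 22:45 Pelast Station (rolling into the previous day, 10 February 2028).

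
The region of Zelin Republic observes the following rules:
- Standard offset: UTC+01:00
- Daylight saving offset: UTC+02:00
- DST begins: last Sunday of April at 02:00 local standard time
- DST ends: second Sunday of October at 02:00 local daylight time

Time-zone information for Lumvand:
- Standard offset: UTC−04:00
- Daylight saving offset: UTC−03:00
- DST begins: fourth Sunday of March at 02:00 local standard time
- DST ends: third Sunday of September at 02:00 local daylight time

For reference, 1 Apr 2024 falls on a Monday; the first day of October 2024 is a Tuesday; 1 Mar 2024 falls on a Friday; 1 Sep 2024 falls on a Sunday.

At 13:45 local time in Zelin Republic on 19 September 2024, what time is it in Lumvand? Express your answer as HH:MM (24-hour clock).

07:45

1 April 2024 is a Monday, so Sundays fall on 7, 14, 21, 28; the last is April 28.
1 October 2024 is a Tuesday, so the first Sunday is October 6 and the second is October 13.
19 September 2024 lies within the daylight-saving period (28 April – 13 October), so Zelin Republic is on daylight time, UTC+02:00.
13:45 Zelin Republic − 2h = 11:45 UTC.
1 March 2024 is a Friday, so the first Sunday is March 3 and the fourth is March 24.
1 September 2024 is a Sunday, so the first Sunday is September 1 and the third is September 15.
At the standard offset (UTC−04:00), 11:45 UTC − 4h = 07:45 Lumvand standard time.
Daylight saving runs 24 March – 15 September; the standard-time date in Lumvand, 19 September 2024, is outside that window, so Lumvand is on standard time at UTC−04:00.
11:45 UTC − 4h = 07:45 Lumvand.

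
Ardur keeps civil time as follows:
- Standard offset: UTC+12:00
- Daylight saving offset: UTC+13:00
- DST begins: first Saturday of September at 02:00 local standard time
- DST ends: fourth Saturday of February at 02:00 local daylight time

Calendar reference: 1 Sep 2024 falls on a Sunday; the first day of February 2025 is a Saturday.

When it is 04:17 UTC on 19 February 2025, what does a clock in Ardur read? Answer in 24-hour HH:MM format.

1 September 2024 is a Sunday, so the first Saturday is September 7.
1 February 2025 is a Saturday, so the first Saturday is February 1 and the fourth is February 22.
At the standard offset (UTC+12:00), 04:17 UTC + 12h = 16:17 Ardur standard time.
Daylight saving runs 7 September 2024 – 22 February 2025; the standard-time date in Ardur, 19 February 2025, is inside that window, so Ardur is at UTC+13:00.
04:17 UTC + 13h = 17:17 local.

17:17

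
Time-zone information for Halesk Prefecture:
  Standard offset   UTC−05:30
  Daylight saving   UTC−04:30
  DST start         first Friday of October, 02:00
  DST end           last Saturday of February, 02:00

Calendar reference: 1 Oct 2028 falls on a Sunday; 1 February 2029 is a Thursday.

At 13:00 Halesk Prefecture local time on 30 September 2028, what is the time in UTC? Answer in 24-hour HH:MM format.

1 October 2028 is a Sunday, so the first Friday is October 6.
1 February 2029 is a Thursday, so Saturdays fall on 3, 10, 17, 24; the last is February 24.
30 September 2028 does not fall between 6 October 2028 and 24 February 2029, so daylight saving is not in effect and Halesk Prefecture is at UTC−05:30.
13:00 local + 5h30m = 18:30 UTC.

18:30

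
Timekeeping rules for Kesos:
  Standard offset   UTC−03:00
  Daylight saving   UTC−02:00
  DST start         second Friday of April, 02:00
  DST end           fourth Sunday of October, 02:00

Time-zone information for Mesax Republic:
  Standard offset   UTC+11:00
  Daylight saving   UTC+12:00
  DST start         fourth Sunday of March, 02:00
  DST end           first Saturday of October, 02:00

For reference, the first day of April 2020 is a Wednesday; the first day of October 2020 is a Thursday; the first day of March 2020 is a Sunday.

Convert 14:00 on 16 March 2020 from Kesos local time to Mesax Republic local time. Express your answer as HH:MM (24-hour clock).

04:00

1 April 2020 is a Wednesday, so the first Friday is April 3 and the second is April 10.
1 October 2020 is a Thursday, so the first Sunday is October 4 and the fourth is October 25.
16 March 2020 does not fall between 10 April and 25 October, so daylight saving is not in effect and Kesos is at UTC−03:00.
14:00 Kesos + 3h = 17:00 UTC.
1 March 2020 is a Sunday, so the first Sunday is March 1 and the fourth is March 22.
1 October 2020 is a Thursday, so the first Saturday is October 3.
At the standard offset (UTC+11:00), 17:00 UTC + 11h = 04:00 Mesax Republic standard time (rolling into the next day, 17 March 2020).
The standard-time date in Mesax Republic, 17 March 2020, is outside the daylight-saving period (22 March – 3 October), so Mesax Republic is on standard time, UTC+11:00.
17:00 UTC + 11h = 04:00 Mesax Republic (rolling into the next day, 17 March 2020).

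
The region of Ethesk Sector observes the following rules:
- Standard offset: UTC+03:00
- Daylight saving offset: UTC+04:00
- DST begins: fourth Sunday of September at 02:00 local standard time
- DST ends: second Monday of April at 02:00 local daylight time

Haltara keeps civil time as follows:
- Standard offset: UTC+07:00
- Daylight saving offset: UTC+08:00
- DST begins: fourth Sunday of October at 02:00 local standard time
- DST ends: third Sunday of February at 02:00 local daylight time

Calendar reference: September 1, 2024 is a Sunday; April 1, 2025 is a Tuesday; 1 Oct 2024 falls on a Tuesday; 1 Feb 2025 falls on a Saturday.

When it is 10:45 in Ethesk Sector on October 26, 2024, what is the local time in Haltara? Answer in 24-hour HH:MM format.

1 September 2024 is a Sunday, so the first Sunday is September 1 and the fourth is September 22.
1 April 2025 is a Tuesday, so the first Monday is April 7 and the second is April 14.
Daylight saving runs 22 September 2024 – 14 April 2025; October 26, 2024 is inside that window, so Ethesk Sector is at UTC+04:00.
10:45 Ethesk Sector − 4h = 06:45 UTC.
1 October 2024 is a Tuesday, so the first Sunday is October 6 and the fourth is October 27.
1 February 2025 is a Saturday, so the first Sunday is February 2 and the third is February 16.
At the standard offset (UTC+07:00), 06:45 UTC + 7h = 13:45 Haltara standard time.
The standard-time date in Haltara, October 26, 2024, does not fall between 27 October 2024 and 16 February 2025, so daylight saving is not in effect and Haltara is at UTC+07:00.
06:45 UTC + 7h = 13:45 Haltara.

13:45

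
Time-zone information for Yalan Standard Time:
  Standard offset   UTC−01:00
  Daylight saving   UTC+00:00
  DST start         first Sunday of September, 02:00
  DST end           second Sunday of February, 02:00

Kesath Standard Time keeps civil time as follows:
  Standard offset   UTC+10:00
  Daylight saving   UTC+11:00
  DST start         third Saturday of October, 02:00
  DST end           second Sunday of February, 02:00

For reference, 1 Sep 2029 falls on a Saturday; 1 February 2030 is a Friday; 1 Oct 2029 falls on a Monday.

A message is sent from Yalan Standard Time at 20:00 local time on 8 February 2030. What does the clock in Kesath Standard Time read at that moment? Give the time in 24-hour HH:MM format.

1 September 2029 is a Saturday, so the first Sunday is September 2.
1 February 2030 is a Friday, so the first Sunday is February 3 and the second is February 10.
Daylight saving runs 2 September 2029 – 10 February 2030; 8 February 2030 is inside that window, so Yalan Standard Time is at UTC+00:00.
20:00 Yalan Standard Time − 0h = 20:00 UTC.
1 October 2029 is a Monday, so the first Saturday is October 6 and the third is October 20.
1 February 2030 is a Friday, so the first Sunday is February 3 and the second is February 10.
At the standard offset (UTC+10:00), 20:00 UTC + 10h = 06:00 Kesath Standard Time standard time (rolling into the next day, 9 February 2030).
The standard-time date in Kesath Standard Time, 9 February 2030, falls between 20 October 2029 and 10 February 2030, so daylight saving is in effect and Kesath Standard Time is at UTC+11:00.
20:00 UTC + 11h = 07:00 Kesath Standard Time (rolling into the next day, 9 February 2030).

07:00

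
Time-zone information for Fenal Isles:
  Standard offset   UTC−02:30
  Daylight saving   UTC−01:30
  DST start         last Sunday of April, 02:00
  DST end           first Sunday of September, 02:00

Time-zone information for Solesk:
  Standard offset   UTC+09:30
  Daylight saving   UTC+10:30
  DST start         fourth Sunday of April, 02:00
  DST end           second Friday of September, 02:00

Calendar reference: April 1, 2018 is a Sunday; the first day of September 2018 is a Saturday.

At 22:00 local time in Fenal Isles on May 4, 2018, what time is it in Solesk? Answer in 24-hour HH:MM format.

1 April 2018 is a Sunday, so Sundays fall on 1, 8, 15, 22, 29; the last is April 29.
1 September 2018 is a Saturday, so the first Sunday is September 2.
Daylight saving runs 29 April – 2 September; May 4, 2018 is inside that window, so Fenal Isles is at UTC−01:30.
22:00 Fenal Isles + 1h30m = 23:30 UTC.
1 April 2018 is a Sunday, so the first Sunday is April 1 and the fourth is April 22.
1 September 2018 is a Saturday, so the first Friday is September 7 and the second is September 14.
At the standard offset (UTC+09:30), 23:30 UTC + 9h30m = 09:00 Solesk standard time (rolling into the next day, 5 May 2018).
Daylight saving runs 22 April – 14 September; the standard-time date in Solesk, May 5, 2018, is inside that window, so Solesk is at UTC+10:30.
23:30 UTC + 10h30m = 10:00 Solesk (rolling into the next day, 5 May 2018).

10:00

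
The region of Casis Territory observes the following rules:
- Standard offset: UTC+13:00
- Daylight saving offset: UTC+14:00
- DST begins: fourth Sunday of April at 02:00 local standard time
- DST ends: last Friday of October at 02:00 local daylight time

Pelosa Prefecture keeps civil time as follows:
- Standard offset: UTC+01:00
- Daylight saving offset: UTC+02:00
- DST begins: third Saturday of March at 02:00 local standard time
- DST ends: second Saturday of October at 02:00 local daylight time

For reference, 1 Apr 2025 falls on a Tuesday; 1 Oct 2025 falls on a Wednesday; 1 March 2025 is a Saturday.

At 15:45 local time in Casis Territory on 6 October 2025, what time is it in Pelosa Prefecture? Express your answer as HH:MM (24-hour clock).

03:45

1 April 2025 is a Tuesday, so the first Sunday is April 6 and the fourth is April 27.
1 October 2025 is a Wednesday, so Fridays fall on 3, 10, 17, 24, 31; the last is October 31.
6 October 2025 falls between 27 April and 31 October, so daylight saving is in effect and Casis Territory is at UTC+14:00.
15:45 Casis Territory − 14h = 01:45 UTC.
1 March 2025 is a Saturday, so the first Saturday is March 1 and the third is March 15.
1 October 2025 is a Wednesday, so the first Saturday is October 4 and the second is October 11.
At the standard offset (UTC+01:00), 01:45 UTC + 1h = 02:45 Pelosa Prefecture standard time.
The standard-time date in Pelosa Prefecture, 6 October 2025, lies within the daylight-saving period (15 March – 11 October), so Pelosa Prefecture is on daylight time, UTC+02:00.
01:45 UTC + 2h = 03:45 Pelosa Prefecture.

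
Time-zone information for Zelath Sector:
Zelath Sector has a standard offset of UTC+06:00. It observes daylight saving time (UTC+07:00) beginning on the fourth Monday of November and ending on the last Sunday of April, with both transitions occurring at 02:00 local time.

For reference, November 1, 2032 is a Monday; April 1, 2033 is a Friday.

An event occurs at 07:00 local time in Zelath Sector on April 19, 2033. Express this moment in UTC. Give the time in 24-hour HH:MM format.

00:00

1 November 2032 is a Monday, so the first Monday is November 1 and the fourth is November 22.
1 April 2033 is a Friday, so Sundays fall on 3, 10, 17, 24; the last is April 24.
April 19, 2033 falls between 22 November 2032 and 24 April 2033, so daylight saving is in effect and Zelath Sector is at UTC+07:00.
07:00 local − 7h = 00:00 UTC.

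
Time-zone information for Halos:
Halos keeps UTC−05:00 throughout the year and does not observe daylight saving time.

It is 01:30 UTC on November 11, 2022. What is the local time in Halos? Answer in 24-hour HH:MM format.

20:30

Halos has no daylight saving, so its offset is UTC−05:00 year-round.
01:30 UTC − 5h = 20:30 local (rolling into the previous day, 10 November 2022).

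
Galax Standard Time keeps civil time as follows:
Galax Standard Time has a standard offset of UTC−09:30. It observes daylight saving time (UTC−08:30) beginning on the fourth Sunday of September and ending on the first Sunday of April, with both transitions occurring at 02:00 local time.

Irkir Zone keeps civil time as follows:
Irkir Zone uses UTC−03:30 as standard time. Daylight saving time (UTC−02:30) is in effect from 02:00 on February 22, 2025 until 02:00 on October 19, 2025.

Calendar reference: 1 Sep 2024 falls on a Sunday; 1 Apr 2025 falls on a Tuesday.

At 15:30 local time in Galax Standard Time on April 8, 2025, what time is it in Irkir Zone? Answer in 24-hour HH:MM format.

1 September 2024 is a Sunday, so the first Sunday is September 1 and the fourth is September 22.
1 April 2025 is a Tuesday, so the first Sunday is April 6.
April 8, 2025 does not fall between 22 September 2024 and 6 April 2025, so daylight saving is not in effect and Galax Standard Time is at UTC−09:30.
15:30 Galax Standard Time + 9h30m = 01:00 UTC (rolling into the next day, 9 April 2025).
At the standard offset (UTC−03:30), 01:00 UTC − 3h30m = 21:30 Irkir Zone standard time (rolling into the previous day, 8 April 2025).
The standard-time date in Irkir Zone, April 8, 2025, falls between 22 February and 19 October, so daylight saving is in effect and Irkir Zone is at UTC−02:30.
01:00 UTC − 2h30m = 22:30 Irkir Zone (rolling into the previous day, 8 April 2025).

22:30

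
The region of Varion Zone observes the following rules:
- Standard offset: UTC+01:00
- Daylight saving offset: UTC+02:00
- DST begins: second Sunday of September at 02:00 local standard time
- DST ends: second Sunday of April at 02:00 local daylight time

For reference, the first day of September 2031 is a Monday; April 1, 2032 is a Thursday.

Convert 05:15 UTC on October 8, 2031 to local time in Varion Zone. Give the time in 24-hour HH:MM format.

1 September 2031 is a Monday, so the first Sunday is September 7 and the second is September 14.
1 April 2032 is a Thursday, so the first Sunday is April 4 and the second is April 11.
At the standard offset (UTC+01:00), 05:15 UTC + 1h = 06:15 Varion Zone standard time.
The standard-time date in Varion Zone, October 8, 2031, falls between 14 September 2031 and 11 April 2032, so daylight saving is in effect and Varion Zone is at UTC+02:00.
05:15 UTC + 2h = 07:15 local.

07:15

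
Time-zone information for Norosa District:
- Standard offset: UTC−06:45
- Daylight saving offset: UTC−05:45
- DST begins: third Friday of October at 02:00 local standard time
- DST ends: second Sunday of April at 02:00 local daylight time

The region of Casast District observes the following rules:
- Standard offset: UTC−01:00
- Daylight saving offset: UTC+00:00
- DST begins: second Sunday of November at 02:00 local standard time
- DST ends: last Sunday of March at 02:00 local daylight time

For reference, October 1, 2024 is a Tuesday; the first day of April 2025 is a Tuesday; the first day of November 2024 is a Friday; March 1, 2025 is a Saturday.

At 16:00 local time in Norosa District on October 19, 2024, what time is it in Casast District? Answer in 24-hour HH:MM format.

20:45

1 October 2024 is a Tuesday, so the first Friday is October 4 and the third is October 18.
1 April 2025 is a Tuesday, so the first Sunday is April 6 and the second is April 13.
Daylight saving runs 18 October 2024 – 13 April 2025; October 19, 2024 is inside that window, so Norosa District is at UTC−05:45.
16:00 Norosa District + 5h45m = 21:45 UTC.
1 November 2024 is a Friday, so the first Sunday is November 3 and the second is November 10.
1 March 2025 is a Saturday, so Sundays fall on 2, 9, 16, 23, 30; the last is March 30.
At the standard offset (UTC−01:00), 21:45 UTC − 1h = 20:45 Casast District standard time.
The standard-time date in Casast District, October 19, 2024, is outside the daylight-saving period (10 November 2024 – 30 March 2025), so Casast District is on standard time, UTC−01:00.
21:45 UTC − 1h = 20:45 Casast District.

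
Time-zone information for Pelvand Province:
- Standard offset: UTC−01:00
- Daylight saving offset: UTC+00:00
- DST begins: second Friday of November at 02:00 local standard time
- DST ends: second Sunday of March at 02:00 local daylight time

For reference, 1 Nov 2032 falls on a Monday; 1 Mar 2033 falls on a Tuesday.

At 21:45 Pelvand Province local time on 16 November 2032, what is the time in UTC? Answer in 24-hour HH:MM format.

1 November 2032 is a Monday, so the first Friday is November 5 and the second is November 12.
1 March 2033 is a Tuesday, so the first Sunday is March 6 and the second is March 13.
16 November 2032 falls between 12 November 2032 and 13 March 2033, so daylight saving is in effect and Pelvand Province is at UTC+00:00.
21:45 local − 0h = 21:45 UTC.

21:45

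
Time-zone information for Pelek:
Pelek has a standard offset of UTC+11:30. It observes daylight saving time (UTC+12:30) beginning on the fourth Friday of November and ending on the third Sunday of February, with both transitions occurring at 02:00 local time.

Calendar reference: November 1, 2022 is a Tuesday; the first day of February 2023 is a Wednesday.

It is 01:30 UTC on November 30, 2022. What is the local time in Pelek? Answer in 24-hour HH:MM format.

14:00

1 November 2022 is a Tuesday, so the first Friday is November 4 and the fourth is November 25.
1 February 2023 is a Wednesday, so the first Sunday is February 5 and the third is February 19.
At the standard offset (UTC+11:30), 01:30 UTC + 11h30m = 13:00 Pelek standard time.
The standard-time date in Pelek, November 30, 2022, falls between 25 November 2022 and 19 February 2023, so daylight saving is in effect and Pelek is at UTC+12:30.
01:30 UTC + 12h30m = 14:00 local.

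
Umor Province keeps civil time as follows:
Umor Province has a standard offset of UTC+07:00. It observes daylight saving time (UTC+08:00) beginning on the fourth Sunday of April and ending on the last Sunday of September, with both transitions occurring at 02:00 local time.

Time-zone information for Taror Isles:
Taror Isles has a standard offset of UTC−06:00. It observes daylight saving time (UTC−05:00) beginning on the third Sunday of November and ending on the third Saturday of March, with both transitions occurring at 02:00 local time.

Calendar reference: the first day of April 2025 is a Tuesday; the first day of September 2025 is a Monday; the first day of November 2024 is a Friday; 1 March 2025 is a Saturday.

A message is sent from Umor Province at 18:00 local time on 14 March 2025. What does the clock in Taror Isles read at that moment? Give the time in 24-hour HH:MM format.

1 April 2025 is a Tuesday, so the first Sunday is April 6 and the fourth is April 27.
1 September 2025 is a Monday, so Sundays fall on 7, 14, 21, 28; the last is September 28.
14 March 2025 is outside the daylight-saving period (27 April – 28 September), so Umor Province is on standard time, UTC+07:00.
18:00 Umor Province − 7h = 11:00 UTC.
1 November 2024 is a Friday, so the first Sunday is November 3 and the third is November 17.
1 March 2025 is a Saturday, so the first Saturday is March 1 and the third is March 15.
At the standard offset (UTC−06:00), 11:00 UTC − 6h = 05:00 Taror Isles standard time.
Daylight saving runs 17 November 2024 – 15 March 2025; the standard-time date in Taror Isles, 14 March 2025, is inside that window, so Taror Isles is at UTC−05:00.
11:00 UTC − 5h = 06:00 Taror Isles.

06:00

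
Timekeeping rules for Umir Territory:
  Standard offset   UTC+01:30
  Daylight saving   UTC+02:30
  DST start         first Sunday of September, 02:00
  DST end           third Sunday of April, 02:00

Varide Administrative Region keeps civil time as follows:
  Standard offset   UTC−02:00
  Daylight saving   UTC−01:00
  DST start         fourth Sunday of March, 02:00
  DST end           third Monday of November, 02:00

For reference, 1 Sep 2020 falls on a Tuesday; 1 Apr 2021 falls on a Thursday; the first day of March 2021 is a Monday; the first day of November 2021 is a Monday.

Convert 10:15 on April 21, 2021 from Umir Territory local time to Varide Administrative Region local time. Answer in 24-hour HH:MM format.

07:45

1 September 2020 is a Tuesday, so the first Sunday is September 6.
1 April 2021 is a Thursday, so the first Sunday is April 4 and the third is April 18.
April 21, 2021 is outside the daylight-saving period (6 September 2020 – 18 April 2021), so Umir Territory is on standard time, UTC+01:30.
10:15 Umir Territory − 1h30m = 08:45 UTC.
1 March 2021 is a Monday, so the first Sunday is March 7 and the fourth is March 28.
1 November 2021 is a Monday, so the first Monday is November 1 and the third is November 15.
At the standard offset (UTC−02:00), 08:45 UTC − 2h = 06:45 Varide Administrative Region standard time.
The standard-time date in Varide Administrative Region, April 21, 2021, lies within the daylight-saving period (28 March – 15 November), so Varide Administrative Region is on daylight time, UTC−01:00.
08:45 UTC − 1h = 07:45 Varide Administrative Region.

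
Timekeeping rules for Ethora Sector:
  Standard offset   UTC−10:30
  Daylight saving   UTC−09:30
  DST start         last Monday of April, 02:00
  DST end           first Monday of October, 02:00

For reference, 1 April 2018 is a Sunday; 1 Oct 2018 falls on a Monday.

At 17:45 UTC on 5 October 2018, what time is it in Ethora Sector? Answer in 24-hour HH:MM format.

07:15

1 April 2018 is a Sunday, so Mondays fall on 2, 9, 16, 23, 30; the last is April 30.
1 October 2018 is a Monday, so the first Monday is October 1.
At the standard offset (UTC−10:30), 17:45 UTC − 10h30m = 07:15 Ethora Sector standard time.
The standard-time date in Ethora Sector, 5 October 2018, is outside the daylight-saving period (30 April – 1 October), so Ethora Sector is on standard time, UTC−10:30.
17:45 UTC − 10h30m = 07:15 local.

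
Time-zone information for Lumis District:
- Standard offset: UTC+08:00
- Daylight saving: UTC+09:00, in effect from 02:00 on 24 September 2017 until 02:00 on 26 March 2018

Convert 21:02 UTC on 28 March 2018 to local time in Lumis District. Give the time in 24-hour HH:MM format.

05:02

At the standard offset (UTC+08:00), 21:02 UTC + 8h = 05:02 Lumis District standard time (rolling into the next day, 29 March 2018).
The standard-time date in Lumis District, 29 March 2018, is outside the daylight-saving period (24 September 2017 – 26 March 2018), so Lumis District is on standard time, UTC+08:00.
21:02 UTC + 8h = 05:02 local (rolling into the next day, 29 March 2018).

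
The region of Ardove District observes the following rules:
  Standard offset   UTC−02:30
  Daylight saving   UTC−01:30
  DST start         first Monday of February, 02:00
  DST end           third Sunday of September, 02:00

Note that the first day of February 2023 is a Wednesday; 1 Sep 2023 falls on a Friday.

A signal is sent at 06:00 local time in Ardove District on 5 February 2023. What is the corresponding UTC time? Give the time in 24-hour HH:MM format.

1 February 2023 is a Wednesday, so the first Monday is February 6.
1 September 2023 is a Friday, so the first Sunday is September 3 and the third is September 17.
5 February 2023 is outside the daylight-saving period (6 February – 17 September), so Ardove District is on standard time, UTC−02:30.
06:00 local + 2h30m = 08:30 UTC.

08:30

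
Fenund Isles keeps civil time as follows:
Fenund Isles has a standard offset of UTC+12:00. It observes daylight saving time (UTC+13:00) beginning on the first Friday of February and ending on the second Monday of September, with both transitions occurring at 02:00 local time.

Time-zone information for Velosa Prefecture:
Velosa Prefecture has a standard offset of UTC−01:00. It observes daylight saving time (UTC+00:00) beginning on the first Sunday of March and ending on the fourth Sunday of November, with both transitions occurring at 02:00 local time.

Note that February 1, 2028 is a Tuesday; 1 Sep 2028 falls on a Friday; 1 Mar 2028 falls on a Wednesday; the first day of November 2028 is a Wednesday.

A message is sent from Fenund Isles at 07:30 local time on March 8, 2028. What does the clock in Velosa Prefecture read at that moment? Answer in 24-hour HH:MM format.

18:30

1 February 2028 is a Tuesday, so the first Friday is February 4.
1 September 2028 is a Friday, so the first Monday is September 4 and the second is September 11.
March 8, 2028 falls between 4 February and 11 September, so daylight saving is in effect and Fenund Isles is at UTC+13:00.
07:30 Fenund Isles − 13h = 18:30 UTC (rolling into the previous day, 7 March 2028).
1 March 2028 is a Wednesday, so the first Sunday is March 5.
1 November 2028 is a Wednesday, so the first Sunday is November 5 and the fourth is November 26.
At the standard offset (UTC−01:00), 18:30 UTC − 1h = 17:30 Velosa Prefecture standard time.
The standard-time date in Velosa Prefecture, March 7, 2028, falls between 5 March and 26 November, so daylight saving is in effect and Velosa Prefecture is at UTC+00:00.
18:30 UTC + 0h = 18:30 Velosa Prefecture.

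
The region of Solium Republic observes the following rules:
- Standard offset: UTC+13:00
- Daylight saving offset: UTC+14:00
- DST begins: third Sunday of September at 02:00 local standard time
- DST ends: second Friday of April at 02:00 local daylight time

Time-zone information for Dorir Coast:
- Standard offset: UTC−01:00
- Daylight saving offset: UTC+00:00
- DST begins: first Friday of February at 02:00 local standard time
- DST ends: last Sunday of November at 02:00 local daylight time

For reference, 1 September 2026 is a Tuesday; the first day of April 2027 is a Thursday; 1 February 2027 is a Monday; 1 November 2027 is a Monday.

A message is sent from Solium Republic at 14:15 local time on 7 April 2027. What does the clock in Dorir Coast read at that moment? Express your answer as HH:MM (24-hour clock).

1 September 2026 is a Tuesday, so the first Sunday is September 6 and the third is September 20.
1 April 2027 is a Thursday, so the first Friday is April 2 and the second is April 9.
Daylight saving runs 20 September 2026 – 9 April 2027; 7 April 2027 is inside that window, so Solium Republic is at UTC+14:00.
14:15 Solium Republic − 14h = 00:15 UTC.
1 February 2027 is a Monday, so the first Friday is February 5.
1 November 2027 is a Monday, so Sundays fall on 7, 14, 21, 28; the last is November 28.
At the standard offset (UTC−01:00), 00:15 UTC − 1h = 23:15 Dorir Coast standard time (rolling into the previous day, 6 April 2027).
Daylight saving runs 5 February – 28 November; the standard-time date in Dorir Coast, 6 April 2027, is inside that window, so Dorir Coast is at UTC+00:00.
00:15 UTC + 0h = 00:15 Dorir Coast.

00:15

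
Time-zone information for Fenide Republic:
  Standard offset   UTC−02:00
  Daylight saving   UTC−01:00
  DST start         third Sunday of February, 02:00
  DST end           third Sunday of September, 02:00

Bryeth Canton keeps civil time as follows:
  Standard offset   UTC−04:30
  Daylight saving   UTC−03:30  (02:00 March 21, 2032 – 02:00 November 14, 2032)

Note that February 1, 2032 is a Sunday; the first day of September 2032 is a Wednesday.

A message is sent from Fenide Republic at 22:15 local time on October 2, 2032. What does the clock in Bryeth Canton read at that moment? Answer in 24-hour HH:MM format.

20:45

1 February 2032 is a Sunday, so the first Sunday is February 1 and the third is February 15.
1 September 2032 is a Wednesday, so the first Sunday is September 5 and the third is September 19.
Daylight saving runs 15 February – 19 September; October 2, 2032 is outside that window, so Fenide Republic is on standard time at UTC−02:00.
22:15 Fenide Republic + 2h = 00:15 UTC (rolling into the next day, 3 October 2032).
At the standard offset (UTC−04:30), 00:15 UTC − 4h30m = 19:45 Bryeth Canton standard time (rolling into the previous day, 2 October 2032).
The standard-time date in Bryeth Canton, October 2, 2032, lies within the daylight-saving period (21 March – 14 November), so Bryeth Canton is on daylight time, UTC−03:30.
00:15 UTC − 3h30m = 20:45 Bryeth Canton (rolling into the previous day, 2 October 2032).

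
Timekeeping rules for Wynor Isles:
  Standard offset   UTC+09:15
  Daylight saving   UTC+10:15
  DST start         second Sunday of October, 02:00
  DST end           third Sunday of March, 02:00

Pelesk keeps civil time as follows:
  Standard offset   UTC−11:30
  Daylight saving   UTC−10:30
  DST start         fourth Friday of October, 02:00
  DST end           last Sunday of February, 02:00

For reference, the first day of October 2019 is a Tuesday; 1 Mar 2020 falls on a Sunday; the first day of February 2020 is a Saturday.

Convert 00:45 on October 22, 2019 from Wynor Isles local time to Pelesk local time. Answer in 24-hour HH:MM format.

1 October 2019 is a Tuesday, so the first Sunday is October 6 and the second is October 13.
1 March 2020 is a Sunday, so the first Sunday is March 1 and the third is March 15.
October 22, 2019 lies within the daylight-saving period (13 October 2019 – 15 March 2020), so Wynor Isles is on daylight time, UTC+10:15.
00:45 Wynor Isles − 10h15m = 14:30 UTC (rolling into the previous day, 21 October 2019).
1 October 2019 is a Tuesday, so the first Friday is October 4 and the fourth is October 25.
1 February 2020 is a Saturday, so Sundays fall on 2, 9, 16, 23; the last is February 23.
At the standard offset (UTC−11:30), 14:30 UTC − 11h30m = 03:00 Pelesk standard time.
The standard-time date in Pelesk, October 21, 2019, is outside the daylight-saving period (25 October 2019 – 23 February 2020), so Pelesk is on standard time, UTC−11:30.
14:30 UTC − 11h30m = 03:00 Pelesk.

03:00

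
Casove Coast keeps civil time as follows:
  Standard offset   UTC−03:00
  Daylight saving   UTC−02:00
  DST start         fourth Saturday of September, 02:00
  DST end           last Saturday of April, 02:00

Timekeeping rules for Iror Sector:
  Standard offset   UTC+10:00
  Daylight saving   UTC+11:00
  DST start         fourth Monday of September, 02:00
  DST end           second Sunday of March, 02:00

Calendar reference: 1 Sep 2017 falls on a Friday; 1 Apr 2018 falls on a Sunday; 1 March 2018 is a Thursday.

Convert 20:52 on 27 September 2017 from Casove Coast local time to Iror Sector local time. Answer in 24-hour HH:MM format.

1 September 2017 is a Friday, so the first Saturday is September 2 and the fourth is September 23.
1 April 2018 is a Sunday, so Saturdays fall on 7, 14, 21, 28; the last is April 28.
Daylight saving runs 23 September 2017 – 28 April 2018; 27 September 2017 is inside that window, so Casove Coast is at UTC−02:00.
20:52 Casove Coast + 2h = 22:52 UTC.
1 September 2017 is a Friday, so the first Monday is September 4 and the fourth is September 25.
1 March 2018 is a Thursday, so the first Sunday is March 4 and the second is March 11.
At the standard offset (UTC+10:00), 22:52 UTC + 10h = 08:52 Iror Sector standard time (rolling into the next day, 28 September 2017).
The standard-time date in Iror Sector, 28 September 2017, falls between 25 September 2017 and 11 March 2018, so daylight saving is in effect and Iror Sector is at UTC+11:00.
22:52 UTC + 11h = 09:52 Iror Sector (rolling into the next day, 28 September 2017).

09:52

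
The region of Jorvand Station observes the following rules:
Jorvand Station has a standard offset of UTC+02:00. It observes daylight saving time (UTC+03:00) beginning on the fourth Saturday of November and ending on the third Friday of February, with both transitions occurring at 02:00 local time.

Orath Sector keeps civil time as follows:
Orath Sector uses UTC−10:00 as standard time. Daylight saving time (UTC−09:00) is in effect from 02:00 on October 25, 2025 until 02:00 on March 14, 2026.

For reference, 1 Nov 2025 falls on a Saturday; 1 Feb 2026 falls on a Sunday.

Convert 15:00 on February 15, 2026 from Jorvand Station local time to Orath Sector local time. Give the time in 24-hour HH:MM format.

03:00

1 November 2025 is a Saturday, so the first Saturday is November 1 and the fourth is November 22.
1 February 2026 is a Sunday, so the first Friday is February 6 and the third is February 20.
February 15, 2026 falls between 22 November 2025 and 20 February 2026, so daylight saving is in effect and Jorvand Station is at UTC+03:00.
15:00 Jorvand Station − 3h = 12:00 UTC.
At the standard offset (UTC−10:00), 12:00 UTC − 10h = 02:00 Orath Sector standard time.
Daylight saving runs 25 October 2025 – 14 March 2026; the standard-time date in Orath Sector, February 15, 2026, is inside that window, so Orath Sector is at UTC−09:00.
12:00 UTC − 9h = 03:00 Orath Sector.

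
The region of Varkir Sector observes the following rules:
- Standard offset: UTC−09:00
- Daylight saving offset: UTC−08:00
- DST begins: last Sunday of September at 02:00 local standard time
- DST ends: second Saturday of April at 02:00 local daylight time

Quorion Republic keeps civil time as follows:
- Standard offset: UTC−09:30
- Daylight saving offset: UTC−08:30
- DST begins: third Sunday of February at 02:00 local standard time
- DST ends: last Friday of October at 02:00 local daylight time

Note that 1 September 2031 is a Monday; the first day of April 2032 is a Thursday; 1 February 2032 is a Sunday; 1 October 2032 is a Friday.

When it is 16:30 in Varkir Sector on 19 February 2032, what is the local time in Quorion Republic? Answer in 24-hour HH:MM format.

16:00

1 September 2031 is a Monday, so Sundays fall on 7, 14, 21, 28; the last is September 28.
1 April 2032 is a Thursday, so the first Saturday is April 3 and the second is April 10.
19 February 2032 lies within the daylight-saving period (28 September 2031 – 10 April 2032), so Varkir Sector is on daylight time, UTC−08:00.
16:30 Varkir Sector + 8h = 00:30 UTC (rolling into the next day, 20 February 2032).
1 February 2032 is a Sunday, so the first Sunday is February 1 and the third is February 15.
1 October 2032 is a Friday, so Fridays fall on 1, 8, 15, 22, 29; the last is October 29.
At the standard offset (UTC−09:30), 00:30 UTC − 9h30m = 15:00 Quorion Republic standard time (rolling into the previous day, 19 February 2032).
The standard-time date in Quorion Republic, 19 February 2032, lies within the daylight-saving period (15 February – 29 October), so Quorion Republic is on daylight time, UTC−08:30.
00:30 UTC − 8h30m = 16:00 Quorion Republic (rolling into the previous day, 19 February 2032).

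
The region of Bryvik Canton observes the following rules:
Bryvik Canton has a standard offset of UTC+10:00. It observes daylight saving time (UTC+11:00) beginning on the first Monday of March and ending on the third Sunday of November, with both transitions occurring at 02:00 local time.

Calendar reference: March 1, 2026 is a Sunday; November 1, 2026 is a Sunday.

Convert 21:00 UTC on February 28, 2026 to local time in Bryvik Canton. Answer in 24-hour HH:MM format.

1 March 2026 is a Sunday, so the first Monday is March 2.
1 November 2026 is a Sunday, so the first Sunday is November 1 and the third is November 15.
At the standard offset (UTC+10:00), 21:00 UTC + 10h = 07:00 Bryvik Canton standard time (rolling into the next day, 1 March 2026).
Daylight saving runs 2 March – 15 November; the standard-time date in Bryvik Canton, March 1, 2026, is outside that window, so Bryvik Canton is on standard time at UTC+10:00.
21:00 UTC + 10h = 07:00 local (rolling into the next day, 1 March 2026).

07:00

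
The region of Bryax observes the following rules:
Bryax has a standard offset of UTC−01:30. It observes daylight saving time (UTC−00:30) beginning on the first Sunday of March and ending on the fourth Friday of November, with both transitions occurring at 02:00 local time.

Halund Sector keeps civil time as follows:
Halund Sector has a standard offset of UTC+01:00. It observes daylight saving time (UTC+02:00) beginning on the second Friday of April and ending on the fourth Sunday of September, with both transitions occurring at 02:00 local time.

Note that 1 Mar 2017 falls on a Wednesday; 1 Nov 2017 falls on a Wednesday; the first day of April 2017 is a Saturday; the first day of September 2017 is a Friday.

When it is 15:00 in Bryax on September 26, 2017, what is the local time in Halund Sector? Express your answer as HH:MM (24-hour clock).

1 March 2017 is a Wednesday, so the first Sunday is March 5.
1 November 2017 is a Wednesday, so the first Friday is November 3 and the fourth is November 24.
Daylight saving runs 5 March – 24 November; September 26, 2017 is inside that window, so Bryax is at UTC−00:30.
15:00 Bryax + 0h30m = 15:30 UTC.
1 April 2017 is a Saturday, so the first Friday is April 7 and the second is April 14.
1 September 2017 is a Friday, so the first Sunday is September 3 and the fourth is September 24.
At the standard offset (UTC+01:00), 15:30 UTC + 1h = 16:30 Halund Sector standard time.
Daylight saving runs 14 April – 24 September; the standard-time date in Halund Sector, September 26, 2017, is outside that window, so Halund Sector is on standard time at UTC+01:00.
15:30 UTC + 1h = 16:30 Halund Sector.

16:30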